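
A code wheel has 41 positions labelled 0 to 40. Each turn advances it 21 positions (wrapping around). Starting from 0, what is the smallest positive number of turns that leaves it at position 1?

2

21·2 = 42 = 1·41 + 1, so 21⁻¹ ≡ 2 (mod 41).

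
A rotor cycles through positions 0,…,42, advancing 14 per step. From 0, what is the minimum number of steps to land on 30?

39

The inverse of 14 mod 43 is 40 (since 14·40 = 560 ≡ 1).
So x ≡ 40·30 = 1200 ≡ 39 (mod 43).
Check: 14·39 = 546 = 12·43 + 30.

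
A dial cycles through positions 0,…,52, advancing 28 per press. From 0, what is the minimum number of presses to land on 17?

29

28⁻¹ ≡ 36 (mod 53) because 28·36 = 1008 = 19·53 + 1.
So x ≡ 36·17 = 612 ≡ 29 (mod 53).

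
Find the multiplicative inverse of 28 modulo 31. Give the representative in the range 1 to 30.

31 = 1·28 + 3
28 = 9·3 + 1
3 = 3·1 + 0
Back-substituting gives 28·10 ≡ 1 (mod 31).

10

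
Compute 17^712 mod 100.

Square-and-reduce mod 100: 17^1≡17, 17^2≡89, 17^4≡21, 17^8≡41, 17^16≡81, 17^32≡61, 17^64≡21, 17^128≡41, 17^256≡81, 17^512≡61.
Since 712 = 8 + 64 + 128 + 512 in binary, 17^712 ≡ 41·21·41·61 ≡ 61 (mod 100).

61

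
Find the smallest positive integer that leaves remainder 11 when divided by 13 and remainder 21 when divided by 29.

50

x ≡ 11 (mod 13) gives x ∈ {11, 24, 37, 50}.
The first of these with x mod 29 = 21 is 50.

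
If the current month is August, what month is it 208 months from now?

December

208 = 17·12 + 4, so 208 mod 12 = 4.
August + 4 months → December.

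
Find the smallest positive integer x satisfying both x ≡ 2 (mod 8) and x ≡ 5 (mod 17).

90

x ≡ 2 (mod 8) gives x ∈ {2, 10, 18, 26, 34, 42, 50, 58, …}.
The first of these with x mod 17 = 5 is 90.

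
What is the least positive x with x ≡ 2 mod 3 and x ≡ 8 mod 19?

x ≡ 2 (mod 3) gives x ∈ {2, 5, 8}.
The first of these with x mod 19 = 8 is 8.

8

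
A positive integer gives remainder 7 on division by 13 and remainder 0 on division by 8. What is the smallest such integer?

72

Since 8·5 ≡ 1 (mod 13), take x = 0 + 8·((7−0)·5 mod 13) = 0 + 8·9 = 72.
Check: 72 mod 13 = 7, 72 mod 8 = 0.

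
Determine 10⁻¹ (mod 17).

17 = 1·10 + 7
10 = 1·7 + 3
7 = 2·3 + 1
3 = 3·1 + 0
Back-substituting gives 10·12 ≡ 1 (mod 17).

12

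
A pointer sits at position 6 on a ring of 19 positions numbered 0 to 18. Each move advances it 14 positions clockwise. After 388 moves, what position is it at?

388·14 = 5432.
Dividing 5432 by 19 gives quotient 285 and remainder 17.
(6 + 17) mod 19 = 4.

4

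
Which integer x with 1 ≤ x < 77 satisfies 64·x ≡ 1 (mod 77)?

77 = 1·64 + 13
64 = 4·13 + 12
13 = 1·12 + 1
12 = 12·1 + 0
Back-substituting gives 64·71 ≡ 1 (mod 77).

71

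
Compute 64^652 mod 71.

Square-and-reduce mod 71: 64^1≡64, 64^2≡49, 64^4≡58, 64^8≡27, 64^16≡19, 64^32≡6, 64^64≡36, 64^128≡18, 64^256≡40, 64^512≡38.
652 = 4 + 8 + 128 + 512, so 64^652 ≡ 58·27·18·38 ≡ 38 (mod 71).

38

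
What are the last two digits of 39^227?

By repeated squaring mod 100: 39^1≡39, 39^2≡21, 39^4≡41, 39^8≡81, 39^16≡61, 39^32≡21, 39^64≡41, 39^128≡81.
Since 227 = 1 + 2 + 32 + 64 + 128 in binary, 39^227 ≡ 39·21·21·41·81 ≡ 79 (mod 100).

79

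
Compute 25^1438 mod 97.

88

By repeated squaring mod 97: 25^1≡25, 25^2≡43, 25^4≡6, 25^8≡36, 25^16≡35, 25^32≡61, 25^64≡35, 25^128≡61, 25^256≡35, 25^512≡61, 25^1024≡35.
Since 1438 = 2 + 4 + 8 + 16 + 128 + 256 + 1024 in binary, 25^1438 ≡ 43·6·36·35·61·35·35 ≡ 88 (mod 97).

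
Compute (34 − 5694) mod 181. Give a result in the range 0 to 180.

132

Dividing 5694 by 181 gives quotient 31 and remainder 83.
(34 − 83) mod 181 = 132.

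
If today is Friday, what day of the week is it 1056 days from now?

Thursday

1056 mod 7 = 6 (since 150·7 = 1050).
Friday + 6 days → Thursday.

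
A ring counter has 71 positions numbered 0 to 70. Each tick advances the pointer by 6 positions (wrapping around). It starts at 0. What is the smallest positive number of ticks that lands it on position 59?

6⁻¹ ≡ 12 (mod 71) because 6·12 = 72 = 1·71 + 1.
Multiplying both sides by 12: x ≡ 12·59 = 708 ≡ 69 (mod 71).
Check: 6·69 = 414 = 5·71 + 59.

69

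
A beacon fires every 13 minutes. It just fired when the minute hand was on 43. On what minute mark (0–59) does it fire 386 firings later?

386·13 = 5018.
5018 mod 60 = 38 (since 83·60 = 4980).
(43 + 38) mod 60 = 21.

21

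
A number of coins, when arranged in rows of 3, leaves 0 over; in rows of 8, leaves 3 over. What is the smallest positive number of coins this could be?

x ≡ 0 (mod 3) gives x ∈ {0, 3}.
The first of these with x mod 8 = 3 is 3.

3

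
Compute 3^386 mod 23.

3

Square-and-reduce mod 23: 3^1≡3, 3^2≡9, 3^4≡12, 3^8≡6, 3^16≡13, 3^32≡8, 3^64≡18, 3^128≡2, 3^256≡4.
386 = 2 + 128 + 256, so 3^386 ≡ 9·2·4 ≡ 3 (mod 23).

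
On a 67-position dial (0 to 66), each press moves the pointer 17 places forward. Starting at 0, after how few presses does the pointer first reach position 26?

37

17⁻¹ ≡ 4 (mod 67) because 17·4 = 68 = 1·67 + 1.
So x ≡ 4·26 = 104 ≡ 37 (mod 67).
Check: 17·37 = 629 = 9·67 + 26.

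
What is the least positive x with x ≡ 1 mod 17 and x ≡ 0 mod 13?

x ≡ 0 (mod 13) gives x ∈ {0, 13, 26, 39, 52}.
The first of these with x mod 17 = 1 is 52.

52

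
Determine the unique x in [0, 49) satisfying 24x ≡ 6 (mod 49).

37

The inverse of 24 mod 49 is 47 (since 24·47 = 1128 ≡ 1).
Multiplying both sides by 47: x ≡ 47·6 = 282 ≡ 37 (mod 49).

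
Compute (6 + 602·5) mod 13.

0

602·5 = 3010.
3010 mod 13 = 7 (since 231·13 = 3003).
(6 + 7) mod 13 = 0.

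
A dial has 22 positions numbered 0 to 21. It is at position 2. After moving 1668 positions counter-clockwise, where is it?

1668 mod 22 = 18 (since 75·22 = 1650).
(2 − 18) mod 22 = 6.

6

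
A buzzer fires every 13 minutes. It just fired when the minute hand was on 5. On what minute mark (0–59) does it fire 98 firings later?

19

98·13 = 1274.
1274 mod 60 = 14 (since 21·60 = 1260).
(5 + 14) mod 60 = 19.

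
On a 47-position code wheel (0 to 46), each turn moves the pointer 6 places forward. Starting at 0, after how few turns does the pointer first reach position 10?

The inverse of 6 mod 47 is 8 (since 6·8 = 48 ≡ 1).
So x ≡ 8·10 = 80 ≡ 33 (mod 47).

33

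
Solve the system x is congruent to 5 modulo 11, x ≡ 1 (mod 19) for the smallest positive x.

Since 19·7 ≡ 1 (mod 11), take x = 1 + 19·((5−1)·7 mod 11) = 1 + 19·6 = 115.
Check: 115 mod 11 = 5, 115 mod 19 = 1.

115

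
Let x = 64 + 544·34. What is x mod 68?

64

544·34 = 18496.
18496 = 272·68 + 0, so 18496 mod 68 = 0.
(64 + 0) mod 68 = 64.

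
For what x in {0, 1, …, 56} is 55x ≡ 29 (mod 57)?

The inverse of 55 mod 57 is 28 (since 55·28 = 1540 ≡ 1).
So x ≡ 28·29 = 812 ≡ 14 (mod 57).

14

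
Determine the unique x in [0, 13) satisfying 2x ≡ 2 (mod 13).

2⁻¹ ≡ 7 (mod 13) because 2·7 = 14 = 1·13 + 1.
So x ≡ 7·2 = 14 ≡ 1 (mod 13).
Check: 2·1 = 2 = 0·13 + 2.

1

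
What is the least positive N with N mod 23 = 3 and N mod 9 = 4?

49

x ≡ 4 (mod 9) gives x ∈ {4, 13, 22, 31, 40, 49}.
The first of these with x mod 23 = 3 is 49.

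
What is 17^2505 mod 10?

7

The units digit of 17^n cycles with period 4: 7, 9, 3, 1, …
2505 mod 4 = 1, so the last digit matches 7^1 = 7.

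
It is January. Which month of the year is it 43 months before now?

June

43 − 3·12 = 7, so 43 ≡ 7 (mod 12).
January − 7 months → June.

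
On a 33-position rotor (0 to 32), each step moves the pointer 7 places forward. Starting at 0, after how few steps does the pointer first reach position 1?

19

The inverse of 7 mod 33 is 19 (since 7·19 = 133 ≡ 1).
Multiplying both sides by 19: x ≡ 19·1 = 19 ≡ 19 (mod 33).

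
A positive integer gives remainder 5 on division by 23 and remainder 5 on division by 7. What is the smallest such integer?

x ≡ 5 (mod 7) gives x ∈ {5}.
The first of these with x mod 23 = 5 is 5.

5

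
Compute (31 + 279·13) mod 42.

279·13 = 3627.
3627 = 86·42 + 15, so 3627 mod 42 = 15.
(31 + 15) mod 42 = 4.

4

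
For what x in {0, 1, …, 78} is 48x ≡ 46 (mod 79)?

24

The inverse of 48 mod 79 is 28 (since 48·28 = 1344 ≡ 1).
So x ≡ 28·46 = 1288 ≡ 24 (mod 79).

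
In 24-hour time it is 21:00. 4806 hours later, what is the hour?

4806 mod 24 = 6 (since 200·24 = 4800).
(21 + 6) mod 24 = 3.

3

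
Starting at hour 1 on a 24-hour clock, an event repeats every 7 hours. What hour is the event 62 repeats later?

3

62·7 = 434.
Dividing 434 by 24 gives quotient 18 and remainder 2.
(1 + 2) mod 24 = 3.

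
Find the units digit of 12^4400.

The units digit of 12^n cycles with period 4: 2, 4, 8, 6, …
4400 mod 4 = 0, so the last digit matches 2^4 = 6.

6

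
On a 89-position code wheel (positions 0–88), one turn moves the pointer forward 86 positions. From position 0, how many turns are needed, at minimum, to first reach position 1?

59

89 = 1·86 + 3
86 = 28·3 + 2
3 = 1·2 + 1
2 = 2·1 + 0
Back-substituting gives 86·59 ≡ 1 (mod 89).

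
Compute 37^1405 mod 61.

11

Square-and-reduce mod 61: 37^1≡37, 37^2≡27, 37^4≡58, 37^8≡9, 37^16≡20, 37^32≡34, 37^64≡58, 37^128≡9, 37^256≡20, 37^512≡34, 37^1024≡58.
Since 1405 = 1 + 4 + 8 + 16 + 32 + 64 + 256 + 1024 in binary, 37^1405 ≡ 37·58·9·20·34·58·20·58 ≡ 11 (mod 61).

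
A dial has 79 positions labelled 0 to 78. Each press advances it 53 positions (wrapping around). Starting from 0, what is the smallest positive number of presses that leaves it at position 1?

53·3 = 159 = 2·79 + 1, so 53⁻¹ ≡ 3 (mod 79).

3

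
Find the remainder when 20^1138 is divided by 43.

40

By repeated squaring mod 43: 20^1≡20, 20^2≡13, 20^4≡40, 20^8≡9, 20^16≡38, 20^32≡25, 20^64≡23, 20^128≡13, 20^256≡40, 20^512≡9, 20^1024≡38.
Since 1138 = 2 + 16 + 32 + 64 + 1024 in binary, 20^1138 ≡ 13·38·25·23·38 ≡ 40 (mod 43).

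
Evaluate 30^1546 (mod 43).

17

Square-and-reduce mod 43: 30^1≡30, 30^2≡40, 30^4≡9, 30^8≡38, 30^16≡25, 30^32≡23, 30^64≡13, 30^128≡40, 30^256≡9, 30^512≡38, 30^1024≡25.
Since 1546 = 2 + 8 + 512 + 1024 in binary, 30^1546 ≡ 40·38·38·25 ≡ 17 (mod 43).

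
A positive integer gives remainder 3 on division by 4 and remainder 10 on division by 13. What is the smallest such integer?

x ≡ 3 (mod 4) gives x ∈ {3, 7, 11, 15, 19, 23}.
The first of these with x mod 13 = 10 is 23.

23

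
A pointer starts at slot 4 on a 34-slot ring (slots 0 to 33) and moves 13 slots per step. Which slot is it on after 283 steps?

283·13 = 3679.
3679 mod 34 = 7 (since 108·34 = 3672).
(4 + 7) mod 34 = 11.

11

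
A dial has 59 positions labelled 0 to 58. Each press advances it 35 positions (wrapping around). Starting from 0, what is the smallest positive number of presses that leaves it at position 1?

59 = 1·35 + 24
35 = 1·24 + 11
24 = 2·11 + 2
11 = 5·2 + 1
2 = 2·1 + 0
Back-substituting gives 35·27 ≡ 1 (mod 59).

27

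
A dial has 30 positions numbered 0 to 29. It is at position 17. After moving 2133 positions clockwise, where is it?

20

Dividing 2133 by 30 gives quotient 71 and remainder 3.
(17 + 3) mod 30 = 20.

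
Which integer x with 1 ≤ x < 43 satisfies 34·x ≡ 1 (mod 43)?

34·19 = 646 = 15·43 + 1, so 34⁻¹ ≡ 19 (mod 43).

19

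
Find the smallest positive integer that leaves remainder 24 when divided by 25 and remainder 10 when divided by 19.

Since 19·4 ≡ 1 (mod 25), take x = 10 + 19·((24−10)·4 mod 25) = 10 + 19·6 = 124.
Check: 124 mod 25 = 24, 124 mod 19 = 10.

124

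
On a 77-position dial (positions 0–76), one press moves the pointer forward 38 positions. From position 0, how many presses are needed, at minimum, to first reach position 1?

38·75 = 2850 = 37·77 + 1, so 38⁻¹ ≡ 75 (mod 77).

75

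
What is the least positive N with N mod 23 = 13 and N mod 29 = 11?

243

x ≡ 13 (mod 23) gives x ∈ {13, 36, 59, 82, 105, 128, 151, 174, …}.
The first of these with x mod 29 = 11 is 243.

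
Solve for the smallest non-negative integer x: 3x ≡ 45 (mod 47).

15

The inverse of 3 mod 47 is 16 (since 3·16 = 48 ≡ 1).
Multiplying both sides by 16: x ≡ 16·45 = 720 ≡ 15 (mod 47).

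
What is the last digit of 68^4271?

The units digit of 68^n cycles with period 4: 8, 4, 2, 6, …
4271 leaves remainder 3 on division by 4, so 68^4271 ends in 2.

2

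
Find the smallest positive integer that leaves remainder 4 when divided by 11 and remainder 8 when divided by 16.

136

x ≡ 4 (mod 11) gives x ∈ {4, 15, 26, 37, 48, 59, 70, 81, …}.
The first of these with x mod 16 = 8 is 136.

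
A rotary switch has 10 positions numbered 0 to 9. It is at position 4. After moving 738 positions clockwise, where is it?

738 − 73·10 = 8, so 738 ≡ 8 (mod 10).
(4 + 8) mod 10 = 2.

2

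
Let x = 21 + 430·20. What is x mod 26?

430·20 = 8600.
8600 − 330·26 = 20, so 8600 ≡ 20 (mod 26).
(21 + 20) mod 26 = 15.

15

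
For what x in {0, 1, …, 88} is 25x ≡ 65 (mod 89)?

56

25⁻¹ ≡ 57 (mod 89) because 25·57 = 1425 = 16·89 + 1.
Multiplying both sides by 57: x ≡ 57·65 = 3705 ≡ 56 (mod 89).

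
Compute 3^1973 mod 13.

9

Square-and-reduce mod 13: 3^1≡3, 3^2≡9, 3^4≡3, 3^8≡9, 3^16≡3, 3^32≡9, 3^64≡3, 3^128≡9, 3^256≡3, 3^512≡9, 3^1024≡3.
1973 = 1 + 4 + 16 + 32 + 128 + 256 + 512 + 1024, so 3^1973 ≡ 3·3·3·9·9·3·9·3 ≡ 9 (mod 13).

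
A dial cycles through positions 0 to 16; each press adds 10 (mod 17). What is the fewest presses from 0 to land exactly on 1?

17 = 1·10 + 7
10 = 1·7 + 3
7 = 2·3 + 1
3 = 3·1 + 0
Back-substituting gives 10·12 ≡ 1 (mod 17).

12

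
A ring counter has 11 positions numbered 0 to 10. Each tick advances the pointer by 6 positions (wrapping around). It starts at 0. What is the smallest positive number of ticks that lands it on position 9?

6⁻¹ ≡ 2 (mod 11) because 6·2 = 12 = 1·11 + 1.
Multiplying both sides by 2: x ≡ 2·9 = 18 ≡ 7 (mod 11).
Check: 6·7 = 42 = 3·11 + 9.

7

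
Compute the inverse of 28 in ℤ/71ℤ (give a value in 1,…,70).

33

71 = 2·28 + 15
28 = 1·15 + 13
15 = 1·13 + 2
13 = 6·2 + 1
2 = 2·1 + 0
Back-substituting gives 28·33 ≡ 1 (mod 71).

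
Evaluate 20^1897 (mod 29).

By repeated squaring mod 29: 20^1≡20, 20^2≡23, 20^4≡7, 20^8≡20, 20^16≡23, 20^32≡7, 20^64≡20, 20^128≡23, 20^256≡7, 20^512≡20, 20^1024≡23.
1897 = 1 + 8 + 32 + 64 + 256 + 512 + 1024, so 20^1897 ≡ 20·20·7·20·7·20·23 ≡ 1 (mod 29).

1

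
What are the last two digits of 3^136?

By repeated squaring mod 100: 3^1≡3, 3^2≡9, 3^4≡81, 3^8≡61, 3^16≡21, 3^32≡41, 3^64≡81, 3^128≡61.
136 = 8 + 128, so 3^136 ≡ 61·61 ≡ 21 (mod 100).

21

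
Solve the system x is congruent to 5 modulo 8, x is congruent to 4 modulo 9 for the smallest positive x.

13

Since 9·1 ≡ 1 (mod 8), take x = 4 + 9·((5−4)·1 mod 8) = 4 + 9·1 = 13.
Check: 13 mod 8 = 5, 13 mod 9 = 4.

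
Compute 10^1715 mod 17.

14

Successive squares of 10 mod 17: 10^1≡10, 10^2≡15, 10^4≡4, 10^8≡16, 10^16≡1, 10^32≡1, 10^64≡1, 10^128≡1, 10^256≡1, 10^512≡1, 10^1024≡1.
1715 = 1 + 2 + 16 + 32 + 128 + 512 + 1024, so 10^1715 ≡ 10·15·1·1·1·1·1 ≡ 14 (mod 17).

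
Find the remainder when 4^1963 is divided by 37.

Successive squares of 4 mod 37: 4^1≡4, 4^2≡16, 4^4≡34, 4^8≡9, 4^16≡7, 4^32≡12, 4^64≡33, 4^128≡16, 4^256≡34, 4^512≡9, 4^1024≡7.
Since 1963 = 1 + 2 + 8 + 32 + 128 + 256 + 512 + 1024 in binary, 4^1963 ≡ 4·16·9·12·16·34·9·7 ≡ 4 (mod 37).

4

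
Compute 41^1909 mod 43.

Square-and-reduce mod 43: 41^1≡41, 41^2≡4, 41^4≡16, 41^8≡41, 41^16≡4, 41^32≡16, 41^64≡41, 41^128≡4, 41^256≡16, 41^512≡41, 41^1024≡4.
1909 = 1 + 4 + 16 + 32 + 64 + 256 + 512 + 1024, so 41^1909 ≡ 41·16·4·16·41·16·41·4 ≡ 11 (mod 43).

11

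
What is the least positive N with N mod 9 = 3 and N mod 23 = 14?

129

Since 23·2 ≡ 1 (mod 9), take x = 14 + 23·((3−14)·2 mod 9) = 14 + 23·5 = 129.
Check: 129 mod 9 = 3, 129 mod 23 = 14.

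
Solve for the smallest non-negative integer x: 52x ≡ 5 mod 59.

The inverse of 52 mod 59 is 42 (since 52·42 = 2184 ≡ 1).
So x ≡ 42·5 = 210 ≡ 33 (mod 59).
Check: 52·33 = 1716 = 29·59 + 5.

33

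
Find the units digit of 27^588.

1

Powers of 7 mod 10 repeat with period 4: 7, 9, 3, 1.
588 leaves remainder 0 on division by 4, so 27^588 ends in 1.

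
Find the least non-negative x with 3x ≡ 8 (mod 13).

7

3⁻¹ ≡ 9 (mod 13) because 3·9 = 27 = 2·13 + 1.
Multiplying both sides by 9: x ≡ 9·8 = 72 ≡ 7 (mod 13).
Check: 3·7 = 21 = 1·13 + 8.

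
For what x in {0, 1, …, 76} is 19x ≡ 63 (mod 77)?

56

19⁻¹ ≡ 73 (mod 77) because 19·73 = 1387 = 18·77 + 1.
So x ≡ 73·63 = 4599 ≡ 56 (mod 77).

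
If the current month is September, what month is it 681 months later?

June

Dividing 681 by 12 gives quotient 56 and remainder 9.
September + 9 months → June.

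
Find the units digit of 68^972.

Powers of 8 mod 10 repeat with period 4: 8, 4, 2, 6.
972 mod 4 = 0, so the last digit matches 8^4 = 6.

6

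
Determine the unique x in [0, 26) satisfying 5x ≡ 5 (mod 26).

5⁻¹ ≡ 21 (mod 26) because 5·21 = 105 = 4·26 + 1.
So x ≡ 21·5 = 105 ≡ 1 (mod 26).
Check: 5·1 = 5 = 0·26 + 5.

1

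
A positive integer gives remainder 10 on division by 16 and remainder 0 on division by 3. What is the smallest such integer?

x ≡ 0 (mod 3) gives x ∈ {0, 3, 6, 9, 12, 15, 18, 21, …}.
The first of these with x mod 16 = 10 is 42.

42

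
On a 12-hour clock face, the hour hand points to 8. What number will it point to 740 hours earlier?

12

740 mod 12 = 8 (since 61·12 = 732).
8 − 8 → 12 on a 12-hour dial.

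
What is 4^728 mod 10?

6

The units digit of 4^n cycles with period 2: 4, 6, …
728 leaves remainder 0 on division by 2, so 4^728 ends in 6.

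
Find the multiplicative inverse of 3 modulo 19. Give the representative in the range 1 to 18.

13

19 = 6·3 + 1
3 = 3·1 + 0
Back-substituting gives 3·13 ≡ 1 (mod 19).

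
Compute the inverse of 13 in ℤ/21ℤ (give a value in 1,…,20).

21 = 1·13 + 8
13 = 1·8 + 5
8 = 1·5 + 3
5 = 1·3 + 2
3 = 1·2 + 1
2 = 2·1 + 0
Back-substituting gives 13·13 ≡ 1 (mod 21).

13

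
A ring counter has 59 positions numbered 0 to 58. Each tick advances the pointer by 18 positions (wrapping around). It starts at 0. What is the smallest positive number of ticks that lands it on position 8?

18⁻¹ ≡ 23 (mod 59) because 18·23 = 414 = 7·59 + 1.
Multiplying both sides by 23: x ≡ 23·8 = 184 ≡ 7 (mod 59).

7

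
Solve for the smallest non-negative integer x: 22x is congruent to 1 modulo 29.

The inverse of 22 mod 29 is 4 (since 22·4 = 88 ≡ 1).
Multiplying both sides by 4: x ≡ 4·1 = 4 ≡ 4 (mod 29).
Check: 22·4 = 88 = 3·29 + 1.

4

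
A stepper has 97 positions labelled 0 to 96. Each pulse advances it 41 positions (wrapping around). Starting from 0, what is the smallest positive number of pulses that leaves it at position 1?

41·71 = 2911 = 30·97 + 1, so 41⁻¹ ≡ 71 (mod 97).

71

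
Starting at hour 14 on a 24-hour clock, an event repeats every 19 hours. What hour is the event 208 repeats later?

6

208·19 = 3952.
3952 = 164·24 + 16, so 3952 mod 24 = 16.
(14 + 16) mod 24 = 6.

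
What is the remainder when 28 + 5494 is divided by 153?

5494 mod 153 = 139 (since 35·153 = 5355).
(28 + 139) mod 153 = 14.

14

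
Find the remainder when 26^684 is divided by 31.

1

Successive squares of 26 mod 31: 26^1≡26, 26^2≡25, 26^4≡5, 26^8≡25, 26^16≡5, 26^32≡25, 26^64≡5, 26^128≡25, 26^256≡5, 26^512≡25.
Since 684 = 4 + 8 + 32 + 128 + 512 in binary, 26^684 ≡ 5·25·25·25·25 ≡ 1 (mod 31).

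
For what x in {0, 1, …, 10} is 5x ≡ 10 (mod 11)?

5⁻¹ ≡ 9 (mod 11) because 5·9 = 45 = 4·11 + 1.
So x ≡ 9·10 = 90 ≡ 2 (mod 11).

2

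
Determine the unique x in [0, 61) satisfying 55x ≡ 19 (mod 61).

7

55⁻¹ ≡ 10 (mod 61) because 55·10 = 550 = 9·61 + 1.
So x ≡ 10·19 = 190 ≡ 7 (mod 61).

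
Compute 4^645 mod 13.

Square-and-reduce mod 13: 4^1≡4, 4^2≡3, 4^4≡9, 4^8≡3, 4^16≡9, 4^32≡3, 4^64≡9, 4^128≡3, 4^256≡9, 4^512≡3.
Since 645 = 1 + 4 + 128 + 512 in binary, 4^645 ≡ 4·9·3·3 ≡ 12 (mod 13).

12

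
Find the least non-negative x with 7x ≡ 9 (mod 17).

The inverse of 7 mod 17 is 5 (since 7·5 = 35 ≡ 1).
Multiplying both sides by 5: x ≡ 5·9 = 45 ≡ 11 (mod 17).

11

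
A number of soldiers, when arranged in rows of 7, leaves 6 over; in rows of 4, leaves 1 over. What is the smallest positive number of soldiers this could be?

13

x ≡ 1 (mod 4) gives x ∈ {1, 5, 9, 13}.
The first of these with x mod 7 = 6 is 13.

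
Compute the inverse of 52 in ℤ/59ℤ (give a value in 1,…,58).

52·42 = 2184 = 37·59 + 1, so 52⁻¹ ≡ 42 (mod 59).

42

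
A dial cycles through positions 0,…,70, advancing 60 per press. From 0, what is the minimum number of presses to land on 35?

42

60⁻¹ ≡ 58 (mod 71) because 60·58 = 3480 = 49·71 + 1.
Multiplying both sides by 58: x ≡ 58·35 = 2030 ≡ 42 (mod 71).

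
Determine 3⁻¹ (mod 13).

3·9 = 27 = 2·13 + 1, so 3⁻¹ ≡ 9 (mod 13).

9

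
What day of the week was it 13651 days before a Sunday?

Dividing 13651 by 7 gives quotient 1950 and remainder 1.
Sunday − 1 day → Saturday.

Saturday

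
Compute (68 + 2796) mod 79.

20

2796 = 35·79 + 31, so 2796 mod 79 = 31.
(68 + 31) mod 79 = 20.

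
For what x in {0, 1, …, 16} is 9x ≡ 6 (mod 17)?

12

The inverse of 9 mod 17 is 2 (since 9·2 = 18 ≡ 1).
Multiplying both sides by 2: x ≡ 2·6 = 12 ≡ 12 (mod 17).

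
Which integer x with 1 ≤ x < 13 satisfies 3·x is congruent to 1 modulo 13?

13 = 4·3 + 1
3 = 3·1 + 0
Back-substituting gives 3·9 ≡ 1 (mod 13).

9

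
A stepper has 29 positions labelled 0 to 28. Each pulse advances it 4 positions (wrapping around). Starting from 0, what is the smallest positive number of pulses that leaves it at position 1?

4·22 = 88 = 3·29 + 1, so 4⁻¹ ≡ 22 (mod 29).

22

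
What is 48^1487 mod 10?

The units digit of 48^n cycles with period 4: 8, 4, 2, 6, …
1487 leaves remainder 3 on division by 4, so 48^1487 ends in 2.

2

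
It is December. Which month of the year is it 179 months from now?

179 mod 12 = 11 (since 14·12 = 168).
December + 11 months → November.

November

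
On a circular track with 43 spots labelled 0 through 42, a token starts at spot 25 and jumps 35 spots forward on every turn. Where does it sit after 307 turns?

307·35 = 10745.
10745 mod 43 = 38 (since 249·43 = 10707).
(25 + 38) mod 43 = 20.

20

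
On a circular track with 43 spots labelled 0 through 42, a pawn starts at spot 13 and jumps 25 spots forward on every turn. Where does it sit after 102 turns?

26

102·25 = 2550.
2550 − 59·43 = 13, so 2550 ≡ 13 (mod 43).
(13 + 13) mod 43 = 26.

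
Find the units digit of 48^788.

6

The units digit of 48^n cycles with period 4: 8, 4, 2, 6, …
788 mod 4 = 0, so the last digit matches 8^4 = 6.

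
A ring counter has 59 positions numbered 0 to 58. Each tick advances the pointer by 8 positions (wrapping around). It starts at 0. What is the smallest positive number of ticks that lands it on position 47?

28

8⁻¹ ≡ 37 (mod 59) because 8·37 = 296 = 5·59 + 1.
So x ≡ 37·47 = 1739 ≡ 28 (mod 59).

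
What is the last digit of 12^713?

Last digits of 2^n: 2, 4, 8, 6 (period 4).
713 mod 4 = 1, so the last digit matches 2^1 = 2.

2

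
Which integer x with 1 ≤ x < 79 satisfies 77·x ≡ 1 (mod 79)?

77·39 = 3003 = 38·79 + 1, so 77⁻¹ ≡ 39 (mod 79).

39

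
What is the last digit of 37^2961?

7

Powers of 7 mod 10 repeat with period 4: 7, 9, 3, 1.
2961 leaves remainder 1 on division by 4, so 37^2961 ends in 7.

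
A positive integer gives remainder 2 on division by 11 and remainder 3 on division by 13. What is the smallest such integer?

68

Since 13·6 ≡ 1 (mod 11), take x = 3 + 13·((2−3)·6 mod 11) = 3 + 13·5 = 68.
Check: 68 mod 11 = 2, 68 mod 13 = 3.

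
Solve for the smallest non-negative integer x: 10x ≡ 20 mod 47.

The inverse of 10 mod 47 is 33 (since 10·33 = 330 ≡ 1).
Multiplying both sides by 33: x ≡ 33·20 = 660 ≡ 2 (mod 47).
Check: 10·2 = 20 = 0·47 + 20.

2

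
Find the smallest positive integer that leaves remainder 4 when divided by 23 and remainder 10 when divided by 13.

Since 13·16 ≡ 1 (mod 23), take x = 10 + 13·((4−10)·16 mod 23) = 10 + 13·19 = 257.
Check: 257 mod 23 = 4, 257 mod 13 = 10.

257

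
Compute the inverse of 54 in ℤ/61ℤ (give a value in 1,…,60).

26

54·26 = 1404 = 23·61 + 1, so 54⁻¹ ≡ 26 (mod 61).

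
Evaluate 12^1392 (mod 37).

10

By repeated squaring mod 37: 12^1≡12, 12^2≡33, 12^4≡16, 12^8≡34, 12^16≡9, 12^32≡7, 12^64≡12, 12^128≡33, 12^256≡16, 12^512≡34, 12^1024≡9.
1392 = 16 + 32 + 64 + 256 + 1024, so 12^1392 ≡ 9·7·12·16·9 ≡ 10 (mod 37).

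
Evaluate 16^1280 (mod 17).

Square-and-reduce mod 17: 16^1≡16, 16^2≡1, 16^4≡1, 16^8≡1, 16^16≡1, 16^32≡1, 16^64≡1, 16^128≡1, 16^256≡1, 16^512≡1, 16^1024≡1.
1280 = 256 + 1024, so 16^1280 ≡ 1·1 ≡ 1 (mod 17).

1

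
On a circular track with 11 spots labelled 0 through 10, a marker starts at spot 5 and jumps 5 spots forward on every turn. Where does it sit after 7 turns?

7·5 = 35.
35 mod 11 = 2 (since 3·11 = 33).
(5 + 2) mod 11 = 7.

7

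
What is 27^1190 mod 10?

The units digit of 27^n cycles with period 4: 7, 9, 3, 1, …
1190 leaves remainder 2 on division by 4, so 27^1190 ends in 9.

9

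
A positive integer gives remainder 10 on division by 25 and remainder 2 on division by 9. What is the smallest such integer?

Since 9·14 ≡ 1 (mod 25), take x = 2 + 9·((10−2)·14 mod 25) = 2 + 9·12 = 110.
Check: 110 mod 25 = 10, 110 mod 9 = 2.

110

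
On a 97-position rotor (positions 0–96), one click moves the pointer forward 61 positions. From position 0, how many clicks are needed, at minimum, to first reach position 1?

61·35 = 2135 = 22·97 + 1, so 61⁻¹ ≡ 35 (mod 97).

35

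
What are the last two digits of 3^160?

01

Square-and-reduce mod 100: 3^1≡3, 3^2≡9, 3^4≡81, 3^8≡61, 3^16≡21, 3^32≡41, 3^64≡81, 3^128≡61.
Since 160 = 32 + 128 in binary, 3^160 ≡ 41·61 ≡ 1 (mod 100).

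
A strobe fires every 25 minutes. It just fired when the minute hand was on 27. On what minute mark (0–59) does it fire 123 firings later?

42

123·25 = 3075.
3075 = 51·60 + 15, so 3075 mod 60 = 15.
(27 + 15) mod 60 = 42.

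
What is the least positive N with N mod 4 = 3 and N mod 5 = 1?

x ≡ 3 (mod 4) gives x ∈ {3, 7, 11}.
The first of these with x mod 5 = 1 is 11.

11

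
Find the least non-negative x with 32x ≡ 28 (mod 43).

The inverse of 32 mod 43 is 39 (since 32·39 = 1248 ≡ 1).
So x ≡ 39·28 = 1092 ≡ 17 (mod 43).
Check: 32·17 = 544 = 12·43 + 28.

17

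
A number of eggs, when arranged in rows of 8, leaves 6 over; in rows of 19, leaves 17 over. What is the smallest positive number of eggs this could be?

x ≡ 6 (mod 8) gives x ∈ {6, 14, 22, 30, 38, 46, 54, 62, …}.
The first of these with x mod 19 = 17 is 150.

150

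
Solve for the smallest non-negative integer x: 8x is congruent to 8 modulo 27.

1

The inverse of 8 mod 27 is 17 (since 8·17 = 136 ≡ 1).
Multiplying both sides by 17: x ≡ 17·8 = 136 ≡ 1 (mod 27).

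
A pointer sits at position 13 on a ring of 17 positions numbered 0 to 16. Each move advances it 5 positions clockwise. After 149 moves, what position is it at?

149·5 = 745.
745 − 43·17 = 14, so 745 ≡ 14 (mod 17).
(13 + 14) mod 17 = 10.

10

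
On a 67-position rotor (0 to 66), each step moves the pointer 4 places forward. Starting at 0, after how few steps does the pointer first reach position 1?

17

4⁻¹ ≡ 17 (mod 67) because 4·17 = 68 = 1·67 + 1.
So x ≡ 17·1 = 17 ≡ 17 (mod 67).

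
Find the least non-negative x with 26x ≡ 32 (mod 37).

26⁻¹ ≡ 10 (mod 37) because 26·10 = 260 = 7·37 + 1.
Multiplying both sides by 10: x ≡ 10·32 = 320 ≡ 24 (mod 37).

24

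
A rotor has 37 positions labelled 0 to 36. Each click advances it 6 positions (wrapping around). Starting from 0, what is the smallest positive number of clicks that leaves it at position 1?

37 = 6·6 + 1
6 = 6·1 + 0
Back-substituting gives 6·31 ≡ 1 (mod 37).

31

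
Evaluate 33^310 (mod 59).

Square-and-reduce mod 59: 33^1≡33, 33^2≡27, 33^4≡21, 33^8≡28, 33^16≡17, 33^32≡53, 33^64≡36, 33^128≡57, 33^256≡4.
Since 310 = 2 + 4 + 16 + 32 + 256 in binary, 33^310 ≡ 27·21·17·53·4 ≡ 3 (mod 59).

3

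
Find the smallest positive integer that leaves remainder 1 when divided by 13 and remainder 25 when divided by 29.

Since 29·9 ≡ 1 (mod 13), take x = 25 + 29·((1−25)·9 mod 13) = 25 + 29·5 = 170.
Check: 170 mod 13 = 1, 170 mod 29 = 25.

170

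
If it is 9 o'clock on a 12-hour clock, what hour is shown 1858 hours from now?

7

1858 = 154·12 + 10, so 1858 mod 12 = 10.
9 + 10 → 7 on a 12-hour dial.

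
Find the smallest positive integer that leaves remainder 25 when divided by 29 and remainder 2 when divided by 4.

Since 4·22 ≡ 1 (mod 29), take x = 2 + 4·((25−2)·22 mod 29) = 2 + 4·13 = 54.
Check: 54 mod 29 = 25, 54 mod 4 = 2.

54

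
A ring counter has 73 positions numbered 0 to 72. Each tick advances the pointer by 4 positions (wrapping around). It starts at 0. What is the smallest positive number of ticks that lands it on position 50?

The inverse of 4 mod 73 is 55 (since 4·55 = 220 ≡ 1).
Multiplying both sides by 55: x ≡ 55·50 = 2750 ≡ 49 (mod 73).

49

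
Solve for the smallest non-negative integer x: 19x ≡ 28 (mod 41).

36

19⁻¹ ≡ 13 (mod 41) because 19·13 = 247 = 6·41 + 1.
Multiplying both sides by 13: x ≡ 13·28 = 364 ≡ 36 (mod 41).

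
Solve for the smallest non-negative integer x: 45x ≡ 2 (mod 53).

13

The inverse of 45 mod 53 is 33 (since 45·33 = 1485 ≡ 1).
So x ≡ 33·2 = 66 ≡ 13 (mod 53).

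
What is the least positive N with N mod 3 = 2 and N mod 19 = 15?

53

x ≡ 2 (mod 3) gives x ∈ {2, 5, 8, 11, 14, 17, 20, 23, …}.
The first of these with x mod 19 = 15 is 53.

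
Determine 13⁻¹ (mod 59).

50

59 = 4·13 + 7
13 = 1·7 + 6
7 = 1·6 + 1
6 = 6·1 + 0
Back-substituting gives 13·50 ≡ 1 (mod 59).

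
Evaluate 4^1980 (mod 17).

By repeated squaring mod 17: 4^1≡4, 4^2≡16, 4^4≡1, 4^8≡1, 4^16≡1, 4^32≡1, 4^64≡1, 4^128≡1, 4^256≡1, 4^512≡1, 4^1024≡1.
1980 = 4 + 8 + 16 + 32 + 128 + 256 + 512 + 1024, so 4^1980 ≡ 1·1·1·1·1·1·1·1 ≡ 1 (mod 17).

1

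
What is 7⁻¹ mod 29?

25

7·25 = 175 = 6·29 + 1, so 7⁻¹ ≡ 25 (mod 29).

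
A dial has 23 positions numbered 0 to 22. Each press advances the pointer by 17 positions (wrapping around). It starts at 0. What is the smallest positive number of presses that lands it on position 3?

17⁻¹ ≡ 19 (mod 23) because 17·19 = 323 = 14·23 + 1.
So x ≡ 19·3 = 57 ≡ 11 (mod 23).

11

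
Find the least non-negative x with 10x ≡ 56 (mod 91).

The inverse of 10 mod 91 is 82 (since 10·82 = 820 ≡ 1).
Multiplying both sides by 82: x ≡ 82·56 = 4592 ≡ 42 (mod 91).

42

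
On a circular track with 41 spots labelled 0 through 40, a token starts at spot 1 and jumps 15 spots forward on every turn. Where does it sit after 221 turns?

36

221·15 = 3315.
3315 = 80·41 + 35, so 3315 mod 41 = 35.
(1 + 35) mod 41 = 36.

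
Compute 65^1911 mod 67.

By repeated squaring mod 67: 65^1≡65, 65^2≡4, 65^4≡16, 65^8≡55, 65^16≡10, 65^32≡33, 65^64≡17, 65^128≡21, 65^256≡39, 65^512≡47, 65^1024≡65.
Since 1911 = 1 + 2 + 4 + 16 + 32 + 64 + 256 + 512 + 1024 in binary, 65^1911 ≡ 65·4·16·10·33·17·39·47·65 ≡ 25 (mod 67).

25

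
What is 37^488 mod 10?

1

The units digit of 37^n cycles with period 4: 7, 9, 3, 1, …
488 mod 4 = 0, so the last digit matches 7^4 = 1.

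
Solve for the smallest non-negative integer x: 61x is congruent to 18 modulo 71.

61⁻¹ ≡ 7 (mod 71) because 61·7 = 427 = 6·71 + 1.
So x ≡ 7·18 = 126 ≡ 55 (mod 71).

55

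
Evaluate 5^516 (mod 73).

9

By repeated squaring mod 73: 5^1≡5, 5^2≡25, 5^4≡41, 5^8≡2, 5^16≡4, 5^32≡16, 5^64≡37, 5^128≡55, 5^256≡32, 5^512≡2.
Since 516 = 4 + 512 in binary, 5^516 ≡ 41·2 ≡ 9 (mod 73).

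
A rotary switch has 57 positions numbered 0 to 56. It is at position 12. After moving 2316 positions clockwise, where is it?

48

2316 mod 57 = 36 (since 40·57 = 2280).
(12 + 36) mod 57 = 48.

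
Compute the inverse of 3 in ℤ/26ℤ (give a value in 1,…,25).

9

3·9 = 27 = 1·26 + 1, so 3⁻¹ ≡ 9 (mod 26).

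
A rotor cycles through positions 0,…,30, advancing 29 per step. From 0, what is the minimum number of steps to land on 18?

The inverse of 29 mod 31 is 15 (since 29·15 = 435 ≡ 1).
Multiplying both sides by 15: x ≡ 15·18 = 270 ≡ 22 (mod 31).

22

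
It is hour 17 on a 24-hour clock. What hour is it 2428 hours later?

2428 mod 24 = 4 (since 101·24 = 2424).
(17 + 4) mod 24 = 21.

21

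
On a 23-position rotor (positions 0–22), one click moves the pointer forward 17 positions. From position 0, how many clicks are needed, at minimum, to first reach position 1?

19

23 = 1·17 + 6
17 = 2·6 + 5
6 = 1·5 + 1
5 = 5·1 + 0
Back-substituting gives 17·19 ≡ 1 (mod 23).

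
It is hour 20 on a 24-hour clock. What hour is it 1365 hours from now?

1365 − 56·24 = 21, so 1365 ≡ 21 (mod 24).
(20 + 21) mod 24 = 17.

17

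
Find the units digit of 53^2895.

7

Last digits of 3^n: 3, 9, 7, 1 (period 4).
2895 mod 4 = 3, so the last digit matches 3^3 = 7.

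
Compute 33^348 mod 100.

Square-and-reduce mod 100: 33^1≡33, 33^2≡89, 33^4≡21, 33^8≡41, 33^16≡81, 33^32≡61, 33^64≡21, 33^128≡41, 33^256≡81.
Since 348 = 4 + 8 + 16 + 64 + 256 in binary, 33^348 ≡ 21·41·81·21·81 ≡ 41 (mod 100).

41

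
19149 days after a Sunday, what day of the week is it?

19149 − 2735·7 = 4, so 19149 ≡ 4 (mod 7).
Sunday + 4 days → Thursday.

Thursday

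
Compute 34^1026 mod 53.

4

By repeated squaring mod 53: 34^1≡34, 34^2≡43, 34^4≡47, 34^8≡36, 34^16≡24, 34^32≡46, 34^64≡49, 34^128≡16, 34^256≡44, 34^512≡28, 34^1024≡42.
1026 = 2 + 1024, so 34^1026 ≡ 43·42 ≡ 4 (mod 53).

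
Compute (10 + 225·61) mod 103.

225·61 = 13725.
13725 mod 103 = 26 (since 133·103 = 13699).
(10 + 26) mod 103 = 36.

36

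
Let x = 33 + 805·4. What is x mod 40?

805·4 = 3220.
3220 mod 40 = 20 (since 80·40 = 3200).
(33 + 20) mod 40 = 13.

13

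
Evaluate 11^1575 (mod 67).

Square-and-reduce mod 67: 11^1≡11, 11^2≡54, 11^4≡35, 11^8≡19, 11^16≡26, 11^32≡6, 11^64≡36, 11^128≡23, 11^256≡60, 11^512≡49, 11^1024≡56.
Since 1575 = 1 + 2 + 4 + 32 + 512 + 1024 in binary, 11^1575 ≡ 11·54·35·6·49·56 ≡ 42 (mod 67).

42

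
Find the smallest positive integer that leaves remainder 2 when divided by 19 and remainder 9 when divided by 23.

78

Since 23·5 ≡ 1 (mod 19), take x = 9 + 23·((2−9)·5 mod 19) = 9 + 23·3 = 78.
Check: 78 mod 19 = 2, 78 mod 23 = 9.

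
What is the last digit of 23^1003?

7

The units digit of 23^n cycles with period 4: 3, 9, 7, 1, …
1003 leaves remainder 3 on division by 4, so 23^1003 ends in 7.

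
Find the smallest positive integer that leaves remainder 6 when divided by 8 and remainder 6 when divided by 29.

6

x ≡ 6 (mod 8) gives x ∈ {6}.
The first of these with x mod 29 = 6 is 6.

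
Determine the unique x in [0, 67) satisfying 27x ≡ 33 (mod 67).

31

The inverse of 27 mod 67 is 5 (since 27·5 = 135 ≡ 1).
Multiplying both sides by 5: x ≡ 5·33 = 165 ≡ 31 (mod 67).
Check: 27·31 = 837 = 12·67 + 33.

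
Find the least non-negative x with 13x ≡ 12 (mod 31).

20

13⁻¹ ≡ 12 (mod 31) because 13·12 = 156 = 5·31 + 1.
Multiplying both sides by 12: x ≡ 12·12 = 144 ≡ 20 (mod 31).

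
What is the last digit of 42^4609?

2

Powers of 2 mod 10 repeat with period 4: 2, 4, 8, 6.
4609 mod 4 = 1, so the last digit matches 2^1 = 2.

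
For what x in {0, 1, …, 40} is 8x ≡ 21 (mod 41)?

18

8⁻¹ ≡ 36 (mod 41) because 8·36 = 288 = 7·41 + 1.
Multiplying both sides by 36: x ≡ 36·21 = 756 ≡ 18 (mod 41).
Check: 8·18 = 144 = 3·41 + 21.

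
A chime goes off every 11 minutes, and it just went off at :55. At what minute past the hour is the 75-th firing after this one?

40

75·11 = 825.
825 = 13·60 + 45, so 825 mod 60 = 45.
(55 + 45) mod 60 = 40.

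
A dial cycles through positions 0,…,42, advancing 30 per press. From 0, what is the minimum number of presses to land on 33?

30⁻¹ ≡ 33 (mod 43) because 30·33 = 990 = 23·43 + 1.
Multiplying both sides by 33: x ≡ 33·33 = 1089 ≡ 14 (mod 43).
Check: 30·14 = 420 = 9·43 + 33.

14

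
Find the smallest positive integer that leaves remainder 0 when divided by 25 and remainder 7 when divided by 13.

150

x ≡ 7 (mod 13) gives x ∈ {7, 20, 33, 46, 59, 72, 85, 98, …}.
The first of these with x mod 25 = 0 is 150.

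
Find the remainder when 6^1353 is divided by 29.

22

Successive squares of 6 mod 29: 6^1≡6, 6^2≡7, 6^4≡20, 6^8≡23, 6^16≡7, 6^32≡20, 6^64≡23, 6^128≡7, 6^256≡20, 6^512≡23, 6^1024≡7.
Since 1353 = 1 + 8 + 64 + 256 + 1024 in binary, 6^1353 ≡ 6·23·23·20·7 ≡ 22 (mod 29).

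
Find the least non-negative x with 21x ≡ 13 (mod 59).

The inverse of 21 mod 59 is 45 (since 21·45 = 945 ≡ 1).
Multiplying both sides by 45: x ≡ 45·13 = 585 ≡ 54 (mod 59).
Check: 21·54 = 1134 = 19·59 + 13.

54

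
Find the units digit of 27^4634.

Last digits of 7^n: 7, 9, 3, 1 (period 4).
4634 mod 4 = 2, so the last digit matches 7^2 = 9.

9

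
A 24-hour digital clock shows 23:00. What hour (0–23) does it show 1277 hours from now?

4

1277 mod 24 = 5 (since 53·24 = 1272).
(23 + 5) mod 24 = 4.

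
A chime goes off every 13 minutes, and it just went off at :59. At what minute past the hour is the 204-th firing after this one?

204·13 = 2652.
2652 = 44·60 + 12, so 2652 mod 60 = 12.
(59 + 12) mod 60 = 11.

11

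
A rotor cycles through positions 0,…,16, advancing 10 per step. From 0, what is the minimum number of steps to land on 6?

4

The inverse of 10 mod 17 is 12 (since 10·12 = 120 ≡ 1).
Multiplying both sides by 12: x ≡ 12·6 = 72 ≡ 4 (mod 17).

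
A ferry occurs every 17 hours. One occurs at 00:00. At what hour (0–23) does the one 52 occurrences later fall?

52·17 = 884.
884 − 36·24 = 20, so 884 ≡ 20 (mod 24).
(0 + 20) mod 24 = 20.

20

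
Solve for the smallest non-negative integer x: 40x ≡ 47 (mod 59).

40⁻¹ ≡ 31 (mod 59) because 40·31 = 1240 = 21·59 + 1.
So x ≡ 31·47 = 1457 ≡ 41 (mod 59).
Check: 40·41 = 1640 = 27·59 + 47.

41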